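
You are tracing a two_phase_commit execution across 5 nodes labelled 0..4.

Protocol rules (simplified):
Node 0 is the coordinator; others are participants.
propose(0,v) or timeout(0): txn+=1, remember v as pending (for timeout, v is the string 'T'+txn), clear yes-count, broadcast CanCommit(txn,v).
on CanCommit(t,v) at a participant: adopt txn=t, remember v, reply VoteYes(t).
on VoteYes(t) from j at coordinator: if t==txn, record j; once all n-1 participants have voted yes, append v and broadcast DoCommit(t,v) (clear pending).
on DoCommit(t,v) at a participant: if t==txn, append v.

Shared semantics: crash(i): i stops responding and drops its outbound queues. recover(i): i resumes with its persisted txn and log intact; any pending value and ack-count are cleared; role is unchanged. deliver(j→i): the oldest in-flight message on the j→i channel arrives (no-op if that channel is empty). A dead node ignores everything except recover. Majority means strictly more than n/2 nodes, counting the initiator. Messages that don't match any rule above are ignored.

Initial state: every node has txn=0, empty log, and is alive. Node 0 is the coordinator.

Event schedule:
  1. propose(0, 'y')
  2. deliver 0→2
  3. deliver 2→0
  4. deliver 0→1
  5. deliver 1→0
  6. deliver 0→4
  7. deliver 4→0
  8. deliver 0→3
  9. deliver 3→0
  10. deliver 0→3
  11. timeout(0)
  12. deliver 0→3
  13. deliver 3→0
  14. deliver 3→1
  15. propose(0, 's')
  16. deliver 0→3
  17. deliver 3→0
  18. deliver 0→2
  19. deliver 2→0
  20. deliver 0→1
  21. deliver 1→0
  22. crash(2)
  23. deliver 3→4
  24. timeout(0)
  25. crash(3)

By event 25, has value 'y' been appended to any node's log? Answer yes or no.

yes

e1 propose(0,'y'): 0[coor,t=1,-]
e2 deliver 0→2: 2[part,t=1,-]
e3 deliver 2→0: ·
e4 deliver 0→1: 1[part,t=1,-]
e5 deliver 1→0: ·
e6 deliver 0→4: 4[part,t=1,-]
e7 deliver 4→0: ·
e8 deliver 0→3: 3[part,t=1,-]
e9 deliver 3→0: 0[coor,t=1,y]
e10 deliver 0→3: 3[part,t=1,y]
e11 timeout(0): 0[coor,t=2,y]
e12 deliver 0→3: 3[part,t=2,y]
e13 deliver 3→0: ·
e14 deliver 3→1: ·
e15 propose(0,'s'): 0[coor,t=3,y]
e16 deliver 0→3: 3[part,t=3,y]
e17 deliver 3→0: ·
e18 deliver 0→2: 2[part,t=1,y]
e19 deliver 2→0: ·
e20 deliver 0→1: 1[part,t=1,y]
e21 deliver 1→0: ·
e22 crash(2): 2[✗part,t=1,y]
e23 deliver 3→4: ·
e24 timeout(0): 0[coor,t=4,y]
e25 crash(3): 3[✗part,t=3,y]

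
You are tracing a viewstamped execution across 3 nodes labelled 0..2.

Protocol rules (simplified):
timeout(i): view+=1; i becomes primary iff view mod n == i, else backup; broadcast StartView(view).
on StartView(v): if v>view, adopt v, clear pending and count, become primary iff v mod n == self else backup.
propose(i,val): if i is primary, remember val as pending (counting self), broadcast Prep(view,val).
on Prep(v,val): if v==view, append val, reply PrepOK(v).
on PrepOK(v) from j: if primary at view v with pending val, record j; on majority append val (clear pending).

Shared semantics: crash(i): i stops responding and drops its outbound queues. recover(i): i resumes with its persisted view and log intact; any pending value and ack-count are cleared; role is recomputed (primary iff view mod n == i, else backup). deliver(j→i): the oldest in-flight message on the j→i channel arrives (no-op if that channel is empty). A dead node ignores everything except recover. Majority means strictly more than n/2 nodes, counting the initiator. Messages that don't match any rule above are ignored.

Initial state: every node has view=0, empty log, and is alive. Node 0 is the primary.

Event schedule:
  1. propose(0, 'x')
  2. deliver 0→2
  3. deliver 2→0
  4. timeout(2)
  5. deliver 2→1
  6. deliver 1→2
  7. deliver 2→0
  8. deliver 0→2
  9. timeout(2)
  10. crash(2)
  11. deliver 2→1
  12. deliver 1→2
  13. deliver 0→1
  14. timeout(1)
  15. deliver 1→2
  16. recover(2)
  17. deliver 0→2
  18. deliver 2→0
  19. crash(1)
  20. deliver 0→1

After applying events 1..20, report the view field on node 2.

2

[1] propose(0,'x') → ∅
[2] deliver 0→2 → N2(back v0 [x])
[3] deliver 2→0 → N0(prim v0 [x])
[4] timeout(2) → N2(back v1 [x])
[5] deliver 2→1 → N1(prim v1 [-])
[6] deliver 1→2 → ∅
[7] deliver 2→0 → N0(back v1 [x])
[8] deliver 0→2 → ∅
[9] timeout(2) → N2(prim v2 [x])
[10] crash(2) → N2(✗prim v2 [x])
[11] deliver 2→1 → ∅
[12] deliver 1→2 → ∅
[13] deliver 0→1 → ∅
[14] timeout(1) → N1(back v2 [-])
[15] deliver 1→2 → ∅
[16] recover(2) → N2(prim v2 [x])
[17] deliver 0→2 → ∅
[18] deliver 2→0 → ∅
[19] crash(1) → N1(✗back v2 [-])
[20] deliver 0→1 → ∅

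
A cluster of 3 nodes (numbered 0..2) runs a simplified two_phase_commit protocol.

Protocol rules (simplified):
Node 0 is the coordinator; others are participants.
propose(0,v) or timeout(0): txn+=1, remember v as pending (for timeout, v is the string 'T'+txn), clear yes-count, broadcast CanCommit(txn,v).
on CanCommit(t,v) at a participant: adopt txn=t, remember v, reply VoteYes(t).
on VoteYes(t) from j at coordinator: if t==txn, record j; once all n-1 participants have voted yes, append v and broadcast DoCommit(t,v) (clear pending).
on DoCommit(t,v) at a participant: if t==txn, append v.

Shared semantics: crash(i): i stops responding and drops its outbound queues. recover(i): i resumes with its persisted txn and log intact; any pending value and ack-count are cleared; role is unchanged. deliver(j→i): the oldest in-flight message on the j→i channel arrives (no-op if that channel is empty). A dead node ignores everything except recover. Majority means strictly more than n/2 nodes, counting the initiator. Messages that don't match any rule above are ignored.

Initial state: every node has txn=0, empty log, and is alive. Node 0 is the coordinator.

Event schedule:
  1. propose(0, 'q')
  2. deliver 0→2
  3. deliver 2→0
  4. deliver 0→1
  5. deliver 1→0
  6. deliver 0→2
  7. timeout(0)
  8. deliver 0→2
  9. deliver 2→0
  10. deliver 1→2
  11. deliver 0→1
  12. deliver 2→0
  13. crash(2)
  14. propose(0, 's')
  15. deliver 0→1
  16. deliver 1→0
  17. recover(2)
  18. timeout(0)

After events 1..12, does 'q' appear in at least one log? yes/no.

after 1 — propose(0,'q'): n0:coor/t1/[-]
after 2 — deliver 0→2: n2:part/t1/[-]
after 3 — deliver 2→0: ·
after 4 — deliver 0→1: n1:part/t1/[-]
after 5 — deliver 1→0: n0:coor/t1/[q]
after 6 — deliver 0→2: n2:part/t1/[q]
after 7 — timeout(0): n0:coor/t2/[q]
after 8 — deliver 0→2: n2:part/t2/[q]
after 9 — deliver 2→0: ·
after 10 — deliver 1→2: ·
after 11 — deliver 0→1: n1:part/t1/[q]
after 12 — deliver 2→0: ·

yes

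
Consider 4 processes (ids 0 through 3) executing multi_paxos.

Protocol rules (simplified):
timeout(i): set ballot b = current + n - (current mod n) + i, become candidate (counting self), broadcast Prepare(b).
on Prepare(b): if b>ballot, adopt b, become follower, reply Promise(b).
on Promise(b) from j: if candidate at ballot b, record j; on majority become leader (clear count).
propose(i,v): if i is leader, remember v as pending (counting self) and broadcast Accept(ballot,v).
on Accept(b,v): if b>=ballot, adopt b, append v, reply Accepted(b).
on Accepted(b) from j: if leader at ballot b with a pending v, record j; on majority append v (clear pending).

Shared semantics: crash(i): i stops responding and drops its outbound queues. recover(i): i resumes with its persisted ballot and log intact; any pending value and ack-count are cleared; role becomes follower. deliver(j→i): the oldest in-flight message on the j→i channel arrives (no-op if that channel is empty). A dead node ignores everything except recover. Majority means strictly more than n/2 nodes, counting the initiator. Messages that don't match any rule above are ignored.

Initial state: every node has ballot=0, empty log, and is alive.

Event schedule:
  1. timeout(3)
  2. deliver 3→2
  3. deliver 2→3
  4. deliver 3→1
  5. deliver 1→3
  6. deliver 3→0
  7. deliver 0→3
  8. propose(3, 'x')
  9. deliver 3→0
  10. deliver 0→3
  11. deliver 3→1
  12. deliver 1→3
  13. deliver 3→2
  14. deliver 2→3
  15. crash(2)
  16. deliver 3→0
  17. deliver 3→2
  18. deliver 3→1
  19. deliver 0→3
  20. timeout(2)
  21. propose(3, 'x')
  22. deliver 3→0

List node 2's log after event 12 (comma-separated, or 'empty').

1. timeout(3):  <3:cand b7 ->
2. deliver 3→2:  <2:foll b7 ->
3. deliver 2→3:  nop
4. deliver 3→1:  <1:foll b7 ->
5. deliver 1→3:  <3:lead b7 ->
6. deliver 3→0:  <0:foll b7 ->
7. deliver 0→3:  nop
8. propose(3,'x'):  nop
9. deliver 3→0:  <0:foll b7 x>
10. deliver 0→3:  nop
11. deliver 3→1:  <1:foll b7 x>
12. deliver 1→3:  <3:lead b7 x>

empty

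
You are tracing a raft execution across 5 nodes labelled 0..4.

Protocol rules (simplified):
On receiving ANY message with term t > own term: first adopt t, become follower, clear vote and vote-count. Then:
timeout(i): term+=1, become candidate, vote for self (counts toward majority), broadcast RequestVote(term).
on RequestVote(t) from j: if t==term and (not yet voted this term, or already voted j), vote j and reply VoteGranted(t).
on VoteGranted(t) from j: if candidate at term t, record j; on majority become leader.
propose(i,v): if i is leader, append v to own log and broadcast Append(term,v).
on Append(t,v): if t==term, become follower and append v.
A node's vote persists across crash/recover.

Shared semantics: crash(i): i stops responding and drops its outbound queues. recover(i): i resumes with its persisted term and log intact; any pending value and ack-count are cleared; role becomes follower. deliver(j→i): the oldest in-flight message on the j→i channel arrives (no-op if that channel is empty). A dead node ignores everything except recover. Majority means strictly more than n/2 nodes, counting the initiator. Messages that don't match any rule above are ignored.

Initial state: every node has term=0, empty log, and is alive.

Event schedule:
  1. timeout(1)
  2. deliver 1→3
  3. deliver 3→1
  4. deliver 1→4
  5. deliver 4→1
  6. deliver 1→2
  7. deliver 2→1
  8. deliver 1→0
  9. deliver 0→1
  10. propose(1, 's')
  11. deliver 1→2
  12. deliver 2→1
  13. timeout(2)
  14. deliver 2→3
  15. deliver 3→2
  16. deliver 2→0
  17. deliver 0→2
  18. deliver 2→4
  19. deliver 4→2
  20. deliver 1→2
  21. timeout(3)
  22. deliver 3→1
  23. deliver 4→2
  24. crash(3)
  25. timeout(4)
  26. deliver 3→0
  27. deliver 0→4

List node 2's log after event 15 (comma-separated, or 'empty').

[1] timeout(1) → N1(cand t1 [-])
[2] deliver 1→3 → N3(foll t1 [-])
[3] deliver 3→1 → ∅
[4] deliver 1→4 → N4(foll t1 [-])
[5] deliver 4→1 → N1(lead t1 [-])
[6] deliver 1→2 → N2(foll t1 [-])
[7] deliver 2→1 → ∅
[8] deliver 1→0 → N0(foll t1 [-])
[9] deliver 0→1 → ∅
[10] propose(1,'s') → N1(lead t1 [s])
[11] deliver 1→2 → N2(foll t1 [s])
[12] deliver 2→1 → ∅
[13] timeout(2) → N2(cand t2 [s])
[14] deliver 2→3 → N3(foll t2 [-])
[15] deliver 3→2 → ∅

s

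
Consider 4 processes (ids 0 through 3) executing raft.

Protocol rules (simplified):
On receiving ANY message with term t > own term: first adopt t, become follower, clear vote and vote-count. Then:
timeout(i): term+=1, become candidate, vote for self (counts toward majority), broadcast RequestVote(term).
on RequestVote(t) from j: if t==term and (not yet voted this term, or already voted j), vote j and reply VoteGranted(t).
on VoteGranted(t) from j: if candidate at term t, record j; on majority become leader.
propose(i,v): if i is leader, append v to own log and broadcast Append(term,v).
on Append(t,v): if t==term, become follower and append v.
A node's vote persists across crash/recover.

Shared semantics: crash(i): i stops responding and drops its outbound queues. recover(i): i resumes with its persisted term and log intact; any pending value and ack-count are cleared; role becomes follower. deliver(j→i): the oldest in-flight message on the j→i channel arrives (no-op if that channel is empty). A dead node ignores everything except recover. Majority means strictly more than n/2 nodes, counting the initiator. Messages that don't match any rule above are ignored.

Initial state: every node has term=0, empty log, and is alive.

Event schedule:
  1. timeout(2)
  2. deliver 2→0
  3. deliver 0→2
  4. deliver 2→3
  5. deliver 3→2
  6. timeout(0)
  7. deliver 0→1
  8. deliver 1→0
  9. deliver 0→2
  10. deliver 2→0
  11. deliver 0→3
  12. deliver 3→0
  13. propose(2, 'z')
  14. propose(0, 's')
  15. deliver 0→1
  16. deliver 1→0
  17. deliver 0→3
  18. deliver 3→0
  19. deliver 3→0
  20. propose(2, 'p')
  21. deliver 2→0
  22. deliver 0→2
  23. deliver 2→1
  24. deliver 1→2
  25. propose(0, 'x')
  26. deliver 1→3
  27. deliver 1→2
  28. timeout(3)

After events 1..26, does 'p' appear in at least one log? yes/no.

1. timeout(2):  <2:cand t1 ->
2. deliver 2→0:  <0:foll t1 ->
3. deliver 0→2:  nop
4. deliver 2→3:  <3:foll t1 ->
5. deliver 3→2:  <2:lead t1 ->
6. timeout(0):  <0:cand t2 ->
7. deliver 0→1:  <1:foll t2 ->
8. deliver 1→0:  nop
9. deliver 0→2:  <2:foll t2 ->
10. deliver 2→0:  <0:lead t2 ->
11. deliver 0→3:  <3:foll t2 ->
12. deliver 3→0:  nop
13. propose(2,'z'):  nop
14. propose(0,'s'):  <0:lead t2 s>
15. deliver 0→1:  <1:foll t2 s>
16. deliver 1→0:  nop
17. deliver 0→3:  <3:foll t2 s>
18. deliver 3→0:  nop
19. deliver 3→0:  nop
20. propose(2,'p'):  nop
21. deliver 2→0:  nop
22. deliver 0→2:  <2:foll t2 s>
23. deliver 2→1:  nop
24. deliver 1→2:  nop
25. propose(0,'x'):  <0:lead t2 s,x>
26. deliver 1→3:  nop

no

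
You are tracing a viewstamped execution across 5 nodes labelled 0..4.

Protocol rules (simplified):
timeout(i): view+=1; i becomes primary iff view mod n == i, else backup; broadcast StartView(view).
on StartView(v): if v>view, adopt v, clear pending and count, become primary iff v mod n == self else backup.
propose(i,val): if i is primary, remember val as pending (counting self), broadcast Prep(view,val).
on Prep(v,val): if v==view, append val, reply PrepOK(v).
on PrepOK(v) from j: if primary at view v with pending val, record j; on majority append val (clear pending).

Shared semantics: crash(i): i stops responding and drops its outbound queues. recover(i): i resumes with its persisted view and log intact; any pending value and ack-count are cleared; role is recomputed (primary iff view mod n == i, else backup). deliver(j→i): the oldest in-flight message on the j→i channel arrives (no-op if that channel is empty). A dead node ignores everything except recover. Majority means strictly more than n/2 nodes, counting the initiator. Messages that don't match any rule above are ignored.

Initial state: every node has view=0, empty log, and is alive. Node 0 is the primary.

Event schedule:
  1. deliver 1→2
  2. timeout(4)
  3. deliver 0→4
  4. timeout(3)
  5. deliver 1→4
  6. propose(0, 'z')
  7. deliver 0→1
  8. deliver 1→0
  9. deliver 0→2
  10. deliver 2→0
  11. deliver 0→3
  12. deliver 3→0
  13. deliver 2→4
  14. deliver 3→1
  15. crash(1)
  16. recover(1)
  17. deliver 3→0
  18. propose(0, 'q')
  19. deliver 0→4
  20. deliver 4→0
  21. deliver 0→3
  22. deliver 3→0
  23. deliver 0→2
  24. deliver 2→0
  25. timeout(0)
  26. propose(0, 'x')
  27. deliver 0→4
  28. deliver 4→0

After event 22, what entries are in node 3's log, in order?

empty

[1] deliver 1→2 → ∅
[2] timeout(4) → N4(back v1 [-])
[3] deliver 0→4 → ∅
[4] timeout(3) → N3(back v1 [-])
[5] deliver 1→4 → ∅
[6] propose(0,'z') → ∅
[7] deliver 0→1 → N1(back v0 [z])
[8] deliver 1→0 → ∅
[9] deliver 0→2 → N2(back v0 [z])
[10] deliver 2→0 → N0(prim v0 [z])
[11] deliver 0→3 → ∅
[12] deliver 3→0 → N0(back v1 [z])
[13] deliver 2→4 → ∅
[14] deliver 3→1 → N1(prim v1 [z])
[15] crash(1) → N1(✗prim v1 [z])
[16] recover(1) → N1(prim v1 [z])
[17] deliver 3→0 → ∅
[18] propose(0,'q') → ∅
[19] deliver 0→4 → ∅
[20] deliver 4→0 → ∅
[21] deliver 0→3 → ∅
[22] deliver 3→0 → ∅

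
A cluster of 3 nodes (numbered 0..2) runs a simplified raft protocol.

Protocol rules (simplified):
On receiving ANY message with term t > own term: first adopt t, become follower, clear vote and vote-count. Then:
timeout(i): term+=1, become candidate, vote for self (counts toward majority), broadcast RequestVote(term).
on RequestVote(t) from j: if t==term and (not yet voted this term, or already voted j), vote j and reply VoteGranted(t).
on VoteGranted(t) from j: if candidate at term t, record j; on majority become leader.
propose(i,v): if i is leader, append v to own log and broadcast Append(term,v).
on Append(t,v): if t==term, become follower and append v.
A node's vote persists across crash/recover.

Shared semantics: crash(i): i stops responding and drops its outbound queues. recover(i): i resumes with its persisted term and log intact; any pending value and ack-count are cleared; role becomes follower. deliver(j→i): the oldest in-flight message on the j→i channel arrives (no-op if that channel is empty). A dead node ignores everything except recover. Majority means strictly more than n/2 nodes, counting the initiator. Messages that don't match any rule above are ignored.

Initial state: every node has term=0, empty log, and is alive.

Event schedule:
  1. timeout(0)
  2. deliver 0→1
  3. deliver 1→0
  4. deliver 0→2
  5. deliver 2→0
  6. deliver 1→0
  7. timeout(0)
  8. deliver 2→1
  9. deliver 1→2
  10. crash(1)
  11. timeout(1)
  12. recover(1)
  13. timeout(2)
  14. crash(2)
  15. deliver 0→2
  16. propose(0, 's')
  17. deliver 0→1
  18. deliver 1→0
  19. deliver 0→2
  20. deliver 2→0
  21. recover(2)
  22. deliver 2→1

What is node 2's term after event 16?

step 1 timeout(0): 0={cand,t=1,log=-}
step 2 deliver 0→1: 1={foll,t=1,log=-}
step 3 deliver 1→0: 0={lead,t=1,log=-}
step 4 deliver 0→2: 2={foll,t=1,log=-}
step 5 deliver 2→0: —
step 6 deliver 1→0: —
step 7 timeout(0): 0={cand,t=2,log=-}
step 8 deliver 2→1: —
step 9 deliver 1→2: —
step 10 crash(1): 1={✗foll,t=1,log=-}
step 11 timeout(1): —
step 12 recover(1): 1={foll,t=1,log=-}
step 13 timeout(2): 2={cand,t=2,log=-}
step 14 crash(2): 2={✗cand,t=2,log=-}
step 15 deliver 0→2: —
step 16 propose(0,'s'): —

2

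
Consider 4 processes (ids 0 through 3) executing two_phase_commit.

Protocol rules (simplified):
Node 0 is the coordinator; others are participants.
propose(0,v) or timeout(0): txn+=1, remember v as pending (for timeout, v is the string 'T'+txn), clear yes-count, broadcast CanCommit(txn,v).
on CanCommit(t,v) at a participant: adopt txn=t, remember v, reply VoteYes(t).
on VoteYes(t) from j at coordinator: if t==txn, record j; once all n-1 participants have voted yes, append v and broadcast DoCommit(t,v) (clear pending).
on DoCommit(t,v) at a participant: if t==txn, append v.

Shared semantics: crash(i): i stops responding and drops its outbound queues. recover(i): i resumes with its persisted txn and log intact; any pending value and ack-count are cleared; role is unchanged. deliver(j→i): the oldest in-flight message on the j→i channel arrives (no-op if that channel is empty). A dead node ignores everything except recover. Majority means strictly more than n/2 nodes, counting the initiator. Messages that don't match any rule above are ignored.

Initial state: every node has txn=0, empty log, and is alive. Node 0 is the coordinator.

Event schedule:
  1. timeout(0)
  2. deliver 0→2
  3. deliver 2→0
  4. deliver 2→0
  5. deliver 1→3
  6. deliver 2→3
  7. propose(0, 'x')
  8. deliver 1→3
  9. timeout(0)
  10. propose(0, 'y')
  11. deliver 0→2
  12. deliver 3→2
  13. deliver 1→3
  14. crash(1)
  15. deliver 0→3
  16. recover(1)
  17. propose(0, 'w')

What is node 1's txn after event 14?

0

e1 timeout(0): 0[coor,t=1,-]
e2 deliver 0→2: 2[part,t=1,-]
e3 deliver 2→0: ·
e4 deliver 2→0: ·
e5 deliver 1→3: ·
e6 deliver 2→3: ·
e7 propose(0,'x'): 0[coor,t=2,-]
e8 deliver 1→3: ·
e9 timeout(0): 0[coor,t=3,-]
e10 propose(0,'y'): 0[coor,t=4,-]
e11 deliver 0→2: 2[part,t=2,-]
e12 deliver 3→2: ·
e13 deliver 1→3: ·
e14 crash(1): 1[✗part,t=0,-]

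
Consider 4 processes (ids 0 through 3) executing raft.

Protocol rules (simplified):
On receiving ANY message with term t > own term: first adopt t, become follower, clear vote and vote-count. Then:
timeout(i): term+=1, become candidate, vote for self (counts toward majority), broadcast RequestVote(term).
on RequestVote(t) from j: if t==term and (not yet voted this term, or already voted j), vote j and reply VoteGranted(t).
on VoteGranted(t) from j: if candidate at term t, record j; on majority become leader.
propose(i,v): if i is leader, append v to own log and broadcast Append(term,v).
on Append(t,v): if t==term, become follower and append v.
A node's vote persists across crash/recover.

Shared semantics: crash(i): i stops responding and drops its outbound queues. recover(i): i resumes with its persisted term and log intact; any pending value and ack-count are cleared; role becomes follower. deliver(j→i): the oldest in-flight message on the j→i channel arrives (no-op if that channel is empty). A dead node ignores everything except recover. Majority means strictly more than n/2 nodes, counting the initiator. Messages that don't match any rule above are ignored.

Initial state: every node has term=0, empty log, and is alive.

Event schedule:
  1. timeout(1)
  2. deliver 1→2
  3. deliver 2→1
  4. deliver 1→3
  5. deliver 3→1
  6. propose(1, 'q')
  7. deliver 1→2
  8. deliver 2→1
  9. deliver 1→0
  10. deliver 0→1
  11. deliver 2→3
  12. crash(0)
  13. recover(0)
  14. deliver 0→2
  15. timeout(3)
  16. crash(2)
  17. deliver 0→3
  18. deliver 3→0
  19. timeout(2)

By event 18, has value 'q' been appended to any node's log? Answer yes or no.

[1] timeout(1) → N1(cand t1 [-])
[2] deliver 1→2 → N2(foll t1 [-])
[3] deliver 2→1 → ∅
[4] deliver 1→3 → N3(foll t1 [-])
[5] deliver 3→1 → N1(lead t1 [-])
[6] propose(1,'q') → N1(lead t1 [q])
[7] deliver 1→2 → N2(foll t1 [q])
[8] deliver 2→1 → ∅
[9] deliver 1→0 → N0(foll t1 [-])
[10] deliver 0→1 → ∅
[11] deliver 2→3 → ∅
[12] crash(0) → N0(✗foll t1 [-])
[13] recover(0) → N0(foll t1 [-])
[14] deliver 0→2 → ∅
[15] timeout(3) → N3(cand t2 [-])
[16] crash(2) → N2(✗foll t1 [q])
[17] deliver 0→3 → ∅
[18] deliver 3→0 → N0(foll t2 [-])

yes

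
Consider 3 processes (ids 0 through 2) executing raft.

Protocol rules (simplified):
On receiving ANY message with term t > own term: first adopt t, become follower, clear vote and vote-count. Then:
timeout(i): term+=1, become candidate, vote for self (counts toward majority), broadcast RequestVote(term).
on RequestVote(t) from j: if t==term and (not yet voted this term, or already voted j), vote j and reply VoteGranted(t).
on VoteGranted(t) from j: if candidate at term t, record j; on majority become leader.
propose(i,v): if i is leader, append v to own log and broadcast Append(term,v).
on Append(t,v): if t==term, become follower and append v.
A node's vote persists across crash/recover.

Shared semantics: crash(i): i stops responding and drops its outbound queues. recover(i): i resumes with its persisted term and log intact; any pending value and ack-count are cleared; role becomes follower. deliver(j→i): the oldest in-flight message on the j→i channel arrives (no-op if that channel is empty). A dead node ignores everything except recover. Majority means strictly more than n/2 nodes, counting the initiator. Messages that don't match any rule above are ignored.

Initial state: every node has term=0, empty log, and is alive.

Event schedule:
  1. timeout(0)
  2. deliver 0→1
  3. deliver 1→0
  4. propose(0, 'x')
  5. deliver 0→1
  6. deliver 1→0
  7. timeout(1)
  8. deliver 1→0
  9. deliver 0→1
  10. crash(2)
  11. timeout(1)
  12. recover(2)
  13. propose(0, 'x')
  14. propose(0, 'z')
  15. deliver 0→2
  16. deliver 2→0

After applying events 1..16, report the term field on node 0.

2

1. timeout(0):  <0:cand t1 ->
2. deliver 0→1:  <1:foll t1 ->
3. deliver 1→0:  <0:lead t1 ->
4. propose(0,'x'):  <0:lead t1 x>
5. deliver 0→1:  <1:foll t1 x>
6. deliver 1→0:  nop
7. timeout(1):  <1:cand t2 x>
8. deliver 1→0:  <0:foll t2 x>
9. deliver 0→1:  <1:lead t2 x>
10. crash(2):  <2:✗foll t0 ->
11. timeout(1):  <1:cand t3 x>
12. recover(2):  <2:foll t0 ->
13. propose(0,'x'):  nop
14. propose(0,'z'):  nop
15. deliver 0→2:  <2:foll t1 ->
16. deliver 2→0:  nop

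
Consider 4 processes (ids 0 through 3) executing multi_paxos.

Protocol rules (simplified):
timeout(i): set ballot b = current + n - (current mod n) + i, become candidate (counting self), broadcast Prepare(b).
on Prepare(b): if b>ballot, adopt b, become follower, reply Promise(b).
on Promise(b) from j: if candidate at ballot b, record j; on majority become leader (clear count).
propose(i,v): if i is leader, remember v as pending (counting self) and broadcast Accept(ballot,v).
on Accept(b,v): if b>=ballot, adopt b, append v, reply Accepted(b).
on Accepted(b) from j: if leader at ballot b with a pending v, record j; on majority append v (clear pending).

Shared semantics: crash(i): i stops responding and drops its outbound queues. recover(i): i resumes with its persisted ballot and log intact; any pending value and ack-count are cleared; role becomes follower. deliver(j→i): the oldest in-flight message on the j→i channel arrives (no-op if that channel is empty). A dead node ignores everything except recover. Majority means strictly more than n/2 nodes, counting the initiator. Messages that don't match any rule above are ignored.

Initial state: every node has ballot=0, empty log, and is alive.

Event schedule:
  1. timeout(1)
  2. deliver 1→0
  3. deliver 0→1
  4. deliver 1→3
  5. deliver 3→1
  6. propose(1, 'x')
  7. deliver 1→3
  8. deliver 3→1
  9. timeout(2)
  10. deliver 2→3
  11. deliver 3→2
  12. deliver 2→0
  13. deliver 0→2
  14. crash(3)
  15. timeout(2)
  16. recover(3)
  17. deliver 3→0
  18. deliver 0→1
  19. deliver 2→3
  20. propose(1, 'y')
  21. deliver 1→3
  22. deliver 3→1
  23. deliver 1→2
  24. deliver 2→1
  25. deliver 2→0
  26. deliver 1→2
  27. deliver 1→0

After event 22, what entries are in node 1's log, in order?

1. timeout(1):  <1:cand b5 ->
2. deliver 1→0:  <0:foll b5 ->
3. deliver 0→1:  nop
4. deliver 1→3:  <3:foll b5 ->
5. deliver 3→1:  <1:lead b5 ->
6. propose(1,'x'):  nop
7. deliver 1→3:  <3:foll b5 x>
8. deliver 3→1:  nop
9. timeout(2):  <2:cand b6 ->
10. deliver 2→3:  <3:foll b6 x>
11. deliver 3→2:  nop
12. deliver 2→0:  <0:foll b6 ->
13. deliver 0→2:  <2:lead b6 ->
14. crash(3):  <3:✗foll b6 x>
15. timeout(2):  <2:cand b10 ->
16. recover(3):  <3:foll b6 x>
17. deliver 3→0:  nop
18. deliver 0→1:  nop
19. deliver 2→3:  <3:foll b10 x>
20. propose(1,'y'):  nop
21. deliver 1→3:  nop
22. deliver 3→1:  nop

empty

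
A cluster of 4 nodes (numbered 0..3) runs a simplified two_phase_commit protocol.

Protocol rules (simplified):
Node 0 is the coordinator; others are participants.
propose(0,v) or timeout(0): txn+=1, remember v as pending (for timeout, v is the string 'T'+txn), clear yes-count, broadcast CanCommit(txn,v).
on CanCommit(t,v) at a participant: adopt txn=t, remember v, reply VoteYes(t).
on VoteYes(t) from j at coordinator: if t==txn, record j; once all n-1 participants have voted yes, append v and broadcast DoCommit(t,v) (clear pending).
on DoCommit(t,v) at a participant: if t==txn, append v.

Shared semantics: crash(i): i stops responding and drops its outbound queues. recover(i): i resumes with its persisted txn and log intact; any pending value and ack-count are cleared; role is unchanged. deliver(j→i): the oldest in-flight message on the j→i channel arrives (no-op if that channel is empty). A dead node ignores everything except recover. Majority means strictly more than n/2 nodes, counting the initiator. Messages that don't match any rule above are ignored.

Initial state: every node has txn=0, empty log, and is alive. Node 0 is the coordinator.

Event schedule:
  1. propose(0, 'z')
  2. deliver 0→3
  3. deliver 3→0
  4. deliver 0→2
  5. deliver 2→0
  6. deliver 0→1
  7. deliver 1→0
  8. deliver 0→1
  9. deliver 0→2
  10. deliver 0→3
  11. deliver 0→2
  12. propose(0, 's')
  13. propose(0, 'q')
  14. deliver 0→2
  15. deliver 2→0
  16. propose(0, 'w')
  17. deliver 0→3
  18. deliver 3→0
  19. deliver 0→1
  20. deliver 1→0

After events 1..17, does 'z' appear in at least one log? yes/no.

yes

after 1 — propose(0,'z'): n0:coor/t1/[-]
after 2 — deliver 0→3: n3:part/t1/[-]
after 3 — deliver 3→0: ·
after 4 — deliver 0→2: n2:part/t1/[-]
after 5 — deliver 2→0: ·
after 6 — deliver 0→1: n1:part/t1/[-]
after 7 — deliver 1→0: n0:coor/t1/[z]
after 8 — deliver 0→1: n1:part/t1/[z]
after 9 — deliver 0→2: n2:part/t1/[z]
after 10 — deliver 0→3: n3:part/t1/[z]
after 11 — deliver 0→2: ·
after 12 — propose(0,'s'): n0:coor/t2/[z]
after 13 — propose(0,'q'): n0:coor/t3/[z]
after 14 — deliver 0→2: n2:part/t2/[z]
after 15 — deliver 2→0: ·
after 16 — propose(0,'w'): n0:coor/t4/[z]
after 17 — deliver 0→3: n3:part/t2/[z]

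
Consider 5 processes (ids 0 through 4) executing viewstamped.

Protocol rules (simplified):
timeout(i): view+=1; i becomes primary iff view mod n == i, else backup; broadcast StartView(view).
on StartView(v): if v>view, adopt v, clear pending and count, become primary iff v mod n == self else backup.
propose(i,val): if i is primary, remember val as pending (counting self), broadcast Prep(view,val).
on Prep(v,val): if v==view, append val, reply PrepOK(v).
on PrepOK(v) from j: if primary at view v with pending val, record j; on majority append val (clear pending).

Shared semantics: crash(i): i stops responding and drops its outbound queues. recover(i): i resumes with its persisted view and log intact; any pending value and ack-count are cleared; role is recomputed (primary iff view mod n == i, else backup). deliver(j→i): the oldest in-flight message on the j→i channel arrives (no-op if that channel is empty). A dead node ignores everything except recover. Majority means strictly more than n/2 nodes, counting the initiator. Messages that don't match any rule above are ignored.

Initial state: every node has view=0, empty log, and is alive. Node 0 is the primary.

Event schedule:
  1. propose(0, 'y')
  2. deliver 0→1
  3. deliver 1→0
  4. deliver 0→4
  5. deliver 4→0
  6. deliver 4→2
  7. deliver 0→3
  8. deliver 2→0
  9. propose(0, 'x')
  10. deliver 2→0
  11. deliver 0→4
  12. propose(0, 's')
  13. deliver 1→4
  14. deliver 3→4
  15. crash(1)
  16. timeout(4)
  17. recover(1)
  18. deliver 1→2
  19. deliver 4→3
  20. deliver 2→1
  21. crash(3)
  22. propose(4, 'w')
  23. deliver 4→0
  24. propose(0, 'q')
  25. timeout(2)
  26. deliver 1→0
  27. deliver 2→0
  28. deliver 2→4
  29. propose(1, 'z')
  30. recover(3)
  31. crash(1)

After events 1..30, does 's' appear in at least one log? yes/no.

after 1 — propose(0,'y'): ·
after 2 — deliver 0→1: n1:back/v0/[y]
after 3 — deliver 1→0: ·
after 4 — deliver 0→4: n4:back/v0/[y]
after 5 — deliver 4→0: n0:prim/v0/[y]
after 6 — deliver 4→2: ·
after 7 — deliver 0→3: n3:back/v0/[y]
after 8 — deliver 2→0: ·
after 9 — propose(0,'x'): ·
after 10 — deliver 2→0: ·
after 11 — deliver 0→4: n4:back/v0/[y,x]
after 12 — propose(0,'s'): ·
after 13 — deliver 1→4: ·
after 14 — deliver 3→4: ·
after 15 — crash(1): n1:✗back/v0/[y]
after 16 — timeout(4): n4:back/v1/[y,x]
after 17 — recover(1): n1:back/v0/[y]
after 18 — deliver 1→2: ·
after 19 — deliver 4→3: n3:back/v1/[y]
after 20 — deliver 2→1: ·
after 21 — crash(3): n3:✗back/v1/[y]
after 22 — propose(4,'w'): ·
after 23 — deliver 4→0: ·
after 24 — propose(0,'q'): ·
after 25 — timeout(2): n2:back/v1/[-]
after 26 — deliver 1→0: ·
after 27 — deliver 2→0: n0:back/v1/[y]
after 28 — deliver 2→4: ·
after 29 — propose(1,'z'): ·
after 30 — recover(3): n3:back/v1/[y]

no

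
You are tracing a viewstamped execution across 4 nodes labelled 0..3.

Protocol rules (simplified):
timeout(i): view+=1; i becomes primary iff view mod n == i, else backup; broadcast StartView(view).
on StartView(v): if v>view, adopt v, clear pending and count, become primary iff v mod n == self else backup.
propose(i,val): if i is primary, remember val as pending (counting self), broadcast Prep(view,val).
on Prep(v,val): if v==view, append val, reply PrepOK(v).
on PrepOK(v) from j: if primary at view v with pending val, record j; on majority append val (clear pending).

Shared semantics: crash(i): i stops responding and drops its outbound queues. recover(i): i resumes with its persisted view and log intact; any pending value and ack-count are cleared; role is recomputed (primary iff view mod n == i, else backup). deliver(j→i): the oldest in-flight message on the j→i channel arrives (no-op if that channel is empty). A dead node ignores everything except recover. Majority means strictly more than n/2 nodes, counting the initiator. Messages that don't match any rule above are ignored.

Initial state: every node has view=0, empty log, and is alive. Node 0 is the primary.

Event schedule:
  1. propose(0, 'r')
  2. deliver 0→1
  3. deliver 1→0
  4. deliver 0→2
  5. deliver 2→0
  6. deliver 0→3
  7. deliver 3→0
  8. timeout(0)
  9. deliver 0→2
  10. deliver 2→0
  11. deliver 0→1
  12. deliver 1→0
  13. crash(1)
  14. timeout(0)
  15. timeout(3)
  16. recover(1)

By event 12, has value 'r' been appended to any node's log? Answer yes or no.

step 1 propose(0,'r'): —
step 2 deliver 0→1: 1={back,v=0,log=r}
step 3 deliver 1→0: —
step 4 deliver 0→2: 2={back,v=0,log=r}
step 5 deliver 2→0: 0={prim,v=0,log=r}
step 6 deliver 0→3: 3={back,v=0,log=r}
step 7 deliver 3→0: —
step 8 timeout(0): 0={back,v=1,log=r}
step 9 deliver 0→2: 2={back,v=1,log=r}
step 10 deliver 2→0: —
step 11 deliver 0→1: 1={prim,v=1,log=r}
step 12 deliver 1→0: —

yes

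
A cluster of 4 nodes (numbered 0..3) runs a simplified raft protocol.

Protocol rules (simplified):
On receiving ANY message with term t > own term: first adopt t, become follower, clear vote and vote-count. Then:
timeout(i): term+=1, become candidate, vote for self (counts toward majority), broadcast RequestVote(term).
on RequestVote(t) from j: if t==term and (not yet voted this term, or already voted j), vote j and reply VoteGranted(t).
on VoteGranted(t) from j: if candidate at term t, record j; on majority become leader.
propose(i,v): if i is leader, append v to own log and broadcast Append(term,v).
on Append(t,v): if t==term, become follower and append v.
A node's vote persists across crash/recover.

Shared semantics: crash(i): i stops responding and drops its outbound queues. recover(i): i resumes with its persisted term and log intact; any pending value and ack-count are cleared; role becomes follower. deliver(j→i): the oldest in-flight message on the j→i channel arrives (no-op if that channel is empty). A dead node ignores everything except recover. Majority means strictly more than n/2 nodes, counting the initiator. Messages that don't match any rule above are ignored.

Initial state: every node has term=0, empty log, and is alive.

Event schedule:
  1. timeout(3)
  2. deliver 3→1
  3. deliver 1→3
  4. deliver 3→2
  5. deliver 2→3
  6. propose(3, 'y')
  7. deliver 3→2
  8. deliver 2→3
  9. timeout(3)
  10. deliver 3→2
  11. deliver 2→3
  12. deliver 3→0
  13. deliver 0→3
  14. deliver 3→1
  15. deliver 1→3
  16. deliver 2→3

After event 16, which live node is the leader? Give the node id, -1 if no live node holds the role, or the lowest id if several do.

[1] timeout(3) → N3(cand t1 [-])
[2] deliver 3→1 → N1(foll t1 [-])
[3] deliver 1→3 → ∅
[4] deliver 3→2 → N2(foll t1 [-])
[5] deliver 2→3 → N3(lead t1 [-])
[6] propose(3,'y') → N3(lead t1 [y])
[7] deliver 3→2 → N2(foll t1 [y])
[8] deliver 2→3 → ∅
[9] timeout(3) → N3(cand t2 [y])
[10] deliver 3→2 → N2(foll t2 [y])
[11] deliver 2→3 → ∅
[12] deliver 3→0 → N0(foll t1 [-])
[13] deliver 0→3 → ∅
[14] deliver 3→1 → N1(foll t1 [y])
[15] deliver 1→3 → ∅
[16] deliver 2→3 → ∅

-1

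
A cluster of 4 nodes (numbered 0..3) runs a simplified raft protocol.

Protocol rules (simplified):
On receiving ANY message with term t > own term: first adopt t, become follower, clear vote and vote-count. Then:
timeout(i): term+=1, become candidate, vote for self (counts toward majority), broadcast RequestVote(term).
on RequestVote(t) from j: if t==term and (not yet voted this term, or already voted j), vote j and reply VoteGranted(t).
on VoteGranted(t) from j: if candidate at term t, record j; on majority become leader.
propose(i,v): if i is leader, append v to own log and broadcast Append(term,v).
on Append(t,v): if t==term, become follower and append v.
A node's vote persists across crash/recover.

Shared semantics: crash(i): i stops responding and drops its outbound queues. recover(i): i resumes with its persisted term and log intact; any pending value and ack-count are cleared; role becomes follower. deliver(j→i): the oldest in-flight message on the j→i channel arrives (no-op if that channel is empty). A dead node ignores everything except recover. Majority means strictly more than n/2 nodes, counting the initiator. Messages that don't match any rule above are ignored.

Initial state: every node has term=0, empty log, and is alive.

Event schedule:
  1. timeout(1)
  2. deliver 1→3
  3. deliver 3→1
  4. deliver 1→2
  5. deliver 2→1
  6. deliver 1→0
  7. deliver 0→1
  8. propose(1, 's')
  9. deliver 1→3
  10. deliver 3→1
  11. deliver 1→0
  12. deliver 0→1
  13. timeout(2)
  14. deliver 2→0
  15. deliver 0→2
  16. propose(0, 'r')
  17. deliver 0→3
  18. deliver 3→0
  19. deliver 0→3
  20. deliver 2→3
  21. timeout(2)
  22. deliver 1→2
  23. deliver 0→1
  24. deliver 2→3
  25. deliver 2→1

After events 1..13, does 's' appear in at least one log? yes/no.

1. timeout(1):  <1:cand t1 ->
2. deliver 1→3:  <3:foll t1 ->
3. deliver 3→1:  nop
4. deliver 1→2:  <2:foll t1 ->
5. deliver 2→1:  <1:lead t1 ->
6. deliver 1→0:  <0:foll t1 ->
7. deliver 0→1:  nop
8. propose(1,'s'):  <1:lead t1 s>
9. deliver 1→3:  <3:foll t1 s>
10. deliver 3→1:  nop
11. deliver 1→0:  <0:foll t1 s>
12. deliver 0→1:  nop
13. timeout(2):  <2:cand t2 ->

yes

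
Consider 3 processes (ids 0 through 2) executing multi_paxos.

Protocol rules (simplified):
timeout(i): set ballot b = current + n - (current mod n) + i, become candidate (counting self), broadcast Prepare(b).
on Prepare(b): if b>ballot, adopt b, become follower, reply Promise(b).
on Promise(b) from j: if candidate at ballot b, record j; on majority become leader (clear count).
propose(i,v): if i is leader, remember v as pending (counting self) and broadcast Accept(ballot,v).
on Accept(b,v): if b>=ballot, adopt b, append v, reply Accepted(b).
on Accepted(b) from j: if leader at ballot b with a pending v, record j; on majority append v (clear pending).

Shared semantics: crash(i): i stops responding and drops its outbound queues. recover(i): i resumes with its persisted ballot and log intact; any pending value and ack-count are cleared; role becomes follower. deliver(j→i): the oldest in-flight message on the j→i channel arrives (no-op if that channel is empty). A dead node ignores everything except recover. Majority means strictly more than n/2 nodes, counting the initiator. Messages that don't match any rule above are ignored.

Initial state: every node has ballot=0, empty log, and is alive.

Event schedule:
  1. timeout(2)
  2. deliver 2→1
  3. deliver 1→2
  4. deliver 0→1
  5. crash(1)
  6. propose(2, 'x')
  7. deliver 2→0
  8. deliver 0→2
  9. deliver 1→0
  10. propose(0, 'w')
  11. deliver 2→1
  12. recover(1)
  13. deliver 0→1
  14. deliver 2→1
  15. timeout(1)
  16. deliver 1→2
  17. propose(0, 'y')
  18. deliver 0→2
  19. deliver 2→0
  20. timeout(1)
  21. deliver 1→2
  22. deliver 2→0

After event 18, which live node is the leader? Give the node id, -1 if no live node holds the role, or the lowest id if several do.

1. timeout(2):  <2:cand b5 ->
2. deliver 2→1:  <1:foll b5 ->
3. deliver 1→2:  <2:lead b5 ->
4. deliver 0→1:  nop
5. crash(1):  <1:✗foll b5 ->
6. propose(2,'x'):  nop
7. deliver 2→0:  <0:foll b5 ->
8. deliver 0→2:  nop
9. deliver 1→0:  nop
10. propose(0,'w'):  nop
11. deliver 2→1:  nop
12. recover(1):  <1:foll b5 ->
13. deliver 0→1:  nop
14. deliver 2→1:  <1:foll b5 x>
15. timeout(1):  <1:cand b7 x>
16. deliver 1→2:  <2:lead b5 x>
17. propose(0,'y'):  nop
18. deliver 0→2:  nop

2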